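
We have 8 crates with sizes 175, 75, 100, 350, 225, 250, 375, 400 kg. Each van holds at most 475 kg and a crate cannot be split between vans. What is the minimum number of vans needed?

Total = 400 + 375 + 350 + 250 + 225 + 175 + 100 + 75 = 1950 kg.
Lower bound: ⌈1950/475⌉ = 5 vans.
A packing using 5 vans:
  van 1: 400 + 75 = 475
  van 2: 375 + 100 = 475
  van 3: 350 = 350
  van 4: 250 + 225 = 475
  van 5: 175 = 175
This matches the lower bound, so 5 is optimal.

5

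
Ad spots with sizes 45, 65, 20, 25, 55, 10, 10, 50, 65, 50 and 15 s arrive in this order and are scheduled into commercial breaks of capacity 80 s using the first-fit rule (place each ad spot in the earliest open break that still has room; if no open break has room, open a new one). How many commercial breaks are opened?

6

  45 → break 1 (new)  [load 45/80]
  65 → break 2 (new)  [load 65/80]
  20 → break 1  [load 65/80]
  25 → break 3 (new)  [load 25/80]
  55 → break 3  [load 80/80]
  10 → break 1  [load 75/80]
  10 → break 2  [load 75/80]
  50 → break 4 (new)  [load 50/80]
  65 → break 5 (new)  [load 65/80]
  50 → break 6 (new)  [load 50/80]
  15 → break 4  [load 65/80]
6 commercial breaks opened.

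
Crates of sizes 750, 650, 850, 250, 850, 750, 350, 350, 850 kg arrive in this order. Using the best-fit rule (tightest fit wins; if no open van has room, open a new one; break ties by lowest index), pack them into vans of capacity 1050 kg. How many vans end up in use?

7

  750 → van 1 (new)  [load 750/1050]
  650 → van 2 (new)  [load 650/1050]
  850 → van 3 (new)  [load 850/1050]
  250 → van 1  [load 1000/1050]
  850 → van 4 (new)  [load 850/1050]
  750 → van 5 (new)  [load 750/1050]
  350 → van 2  [load 1000/1050]
  350 → van 6 (new)  [load 350/1050]
  850 → van 7 (new)  [load 850/1050]
7 vans opened.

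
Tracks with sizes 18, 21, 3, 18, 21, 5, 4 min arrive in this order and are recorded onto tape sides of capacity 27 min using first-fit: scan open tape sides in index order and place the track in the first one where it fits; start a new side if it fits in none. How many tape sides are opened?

  18 → side 1 (new)  [load 18/27]
  21 → side 2 (new)  [load 21/27]
  3 → side 1  [load 21/27]
  18 → side 3 (new)  [load 18/27]
  21 → side 4 (new)  [load 21/27]
  5 → side 1  [load 26/27]
  4 → side 2  [load 25/27]
4 tape sides opened.

4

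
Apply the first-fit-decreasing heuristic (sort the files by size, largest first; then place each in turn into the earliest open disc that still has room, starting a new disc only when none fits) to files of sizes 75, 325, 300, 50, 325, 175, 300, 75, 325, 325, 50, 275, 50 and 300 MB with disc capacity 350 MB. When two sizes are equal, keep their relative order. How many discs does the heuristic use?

9

Sorted descending: 325, 325, 325, 325, 300, 300, 300, 275, 175, 75, 75, 50, 50, 50.
  325 → disc 1 (new)  [load 325/350]
  325 → disc 2 (new)  [load 325/350]
  325 → disc 3 (new)  [load 325/350]
  325 → disc 4 (new)  [load 325/350]
  300 → disc 5 (new)  [load 300/350]
  300 → disc 6 (new)  [load 300/350]
  300 → disc 7 (new)  [load 300/350]
  275 → disc 8 (new)  [load 275/350]
  175 → disc 9 (new)  [load 175/350]
  75 → disc 8  [load 350/350]
  75 → disc 9  [load 250/350]
  50 → disc 5  [load 350/350]
  50 → disc 6  [load 350/350]
  50 → disc 7  [load 350/350]
9 discs opened.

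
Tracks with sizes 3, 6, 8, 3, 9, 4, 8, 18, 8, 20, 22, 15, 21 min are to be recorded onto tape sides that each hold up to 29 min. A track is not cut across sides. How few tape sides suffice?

Total = 22 + 21 + 20 + 18 + 15 + 9 + 8 + 8 + 8 + 6 + 4 + 3 + 3 = 145 min.
Lower bound: ⌈145/29⌉ = 5 tape sides.
A packing using 5 tape sides:
  side 1: 22 + 4 + 3 = 29
  side 2: 21 + 8 = 29
  side 3: 20 + 9 = 29
  side 4: 18 + 8 + 3 = 29
  side 5: 15 + 8 + 6 = 29
This matches the lower bound, so 5 is optimal.

5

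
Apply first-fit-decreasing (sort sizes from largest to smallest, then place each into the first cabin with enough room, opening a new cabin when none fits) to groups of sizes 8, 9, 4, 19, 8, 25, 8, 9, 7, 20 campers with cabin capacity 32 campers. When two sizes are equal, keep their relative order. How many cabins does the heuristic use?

Sorted descending: 25, 20, 19, 9, 9, 8, 8, 8, 7, 4.
  25 → cabin 1 (new)  [load 25/32]
  20 → cabin 2 (new)  [load 20/32]
  19 → cabin 3 (new)  [load 19/32]
  9 → cabin 2  [load 29/32]
  9 → cabin 3  [load 28/32]
  8 → cabin 4 (new)  [load 8/32]
  8 → cabin 4  [load 16/32]
  8 → cabin 4  [load 24/32]
  7 → cabin 1  [load 32/32]
  4 → cabin 3  [load 32/32]
4 cabins opened.

4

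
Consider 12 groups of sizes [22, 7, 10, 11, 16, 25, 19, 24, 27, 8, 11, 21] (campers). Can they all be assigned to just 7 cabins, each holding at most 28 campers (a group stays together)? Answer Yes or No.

No

Total = 201 campers; ⌈201/28⌉ = 8.
At least 8 cabins are required, but only 7 are allowed.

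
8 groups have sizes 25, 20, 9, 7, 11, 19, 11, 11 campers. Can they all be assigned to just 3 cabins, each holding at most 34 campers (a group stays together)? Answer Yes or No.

Total = 113 campers; ⌈113/34⌉ = 4.
At least 4 cabins are required, but only 3 are allowed.

No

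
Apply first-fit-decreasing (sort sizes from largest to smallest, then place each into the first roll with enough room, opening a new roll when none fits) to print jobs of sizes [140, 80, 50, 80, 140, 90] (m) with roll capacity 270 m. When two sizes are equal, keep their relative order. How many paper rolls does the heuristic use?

Sorted descending: 140, 140, 90, 80, 80, 50.
  140 → roll 1 (new)  [load 140/270]
  140 → roll 2 (new)  [load 140/270]
  90 → roll 1  [load 230/270]
  80 → roll 2  [load 220/270]
  80 → roll 3 (new)  [load 80/270]
  50 → roll 2  [load 270/270]
3 paper rolls opened.

3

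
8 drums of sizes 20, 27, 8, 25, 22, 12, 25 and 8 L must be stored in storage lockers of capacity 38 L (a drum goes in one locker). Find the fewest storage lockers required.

5

Total = 27 + 25 + 25 + 22 + 20 + 12 + 8 + 8 = 147 L.
Lower bound: ⌈147/38⌉ = 4 storage lockers.
Also, 5 drums each exceed 19 L, and no two of those can share a locker, so at least 5 storage lockers are needed.
A packing using 5 storage lockers:
  locker 1: 27 + 8 = 35
  locker 2: 25 + 12 = 37
  locker 3: 25 + 8 = 33
  locker 4: 22 = 22
  locker 5: 20 = 20
This matches the lower bound, so 5 is optimal.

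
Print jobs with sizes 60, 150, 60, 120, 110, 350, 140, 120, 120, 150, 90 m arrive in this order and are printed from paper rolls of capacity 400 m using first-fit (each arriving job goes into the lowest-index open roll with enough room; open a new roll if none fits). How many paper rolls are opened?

  60 → roll 1 (new)  [load 60/400]
  150 → roll 1  [load 210/400]
  60 → roll 1  [load 270/400]
  120 → roll 1  [load 390/400]
  110 → roll 2 (new)  [load 110/400]
  350 → roll 3 (new)  [load 350/400]
  140 → roll 2  [load 250/400]
  120 → roll 2  [load 370/400]
  120 → roll 4 (new)  [load 120/400]
  150 → roll 4  [load 270/400]
  90 → roll 4  [load 360/400]
4 paper rolls opened.

4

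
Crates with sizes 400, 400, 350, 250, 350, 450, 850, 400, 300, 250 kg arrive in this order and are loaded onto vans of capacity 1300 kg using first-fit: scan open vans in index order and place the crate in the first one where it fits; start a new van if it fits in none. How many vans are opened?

  400 → van 1 (new)  [load 400/1300]
  400 → van 1  [load 800/1300]
  350 → van 1  [load 1150/1300]
  250 → van 2 (new)  [load 250/1300]
  350 → van 2  [load 600/1300]
  450 → van 2  [load 1050/1300]
  850 → van 3 (new)  [load 850/1300]
  400 → van 3  [load 1250/1300]
  300 → van 4 (new)  [load 300/1300]
  250 → van 2  [load 1300/1300]
4 vans opened.

4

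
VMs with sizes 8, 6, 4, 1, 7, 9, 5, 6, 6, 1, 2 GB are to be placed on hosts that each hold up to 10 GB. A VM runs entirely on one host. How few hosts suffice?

Total = 9 + 8 + 7 + 6 + 6 + 6 + 5 + 4 + 2 + 1 + 1 = 55 GB.
Lower bound: ⌈55/10⌉ = 6 hosts.
A packing using 7 hosts:
  host 1: 9 + 1 = 10
  host 2: 8 + 2 = 10
  host 3: 7 + 1 = 8
  host 4: 6 + 4 = 10
  host 5: 6 = 6
  host 6: 6 = 6
  host 7: 5 = 5
No arrangement into 6 hosts stays within capacity, so 7 is optimal.

7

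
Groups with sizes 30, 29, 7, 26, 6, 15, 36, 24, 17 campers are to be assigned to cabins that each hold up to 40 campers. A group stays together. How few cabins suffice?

6

Total = 36 + 30 + 29 + 26 + 24 + 17 + 15 + 7 + 6 = 190 campers.
Lower bound: ⌈190/40⌉ = 5 cabins.
A packing using 6 cabins:
  cabin 1: 36 = 36
  cabin 2: 30 + 7 = 37
  cabin 3: 29 + 6 = 35
  cabin 4: 26 = 26
  cabin 5: 24 + 15 = 39
  cabin 6: 17 = 17
No arrangement into 5 cabins stays within capacity, so 6 is optimal.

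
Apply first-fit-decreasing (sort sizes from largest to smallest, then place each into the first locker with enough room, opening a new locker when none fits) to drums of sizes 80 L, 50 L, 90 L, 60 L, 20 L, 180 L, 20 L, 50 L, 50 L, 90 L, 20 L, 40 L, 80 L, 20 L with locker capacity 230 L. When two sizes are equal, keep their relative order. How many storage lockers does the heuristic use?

Sorted descending: 180, 90, 90, 80, 80, 60, 50, 50, 50, 40, 20, 20, 20, 20.
  180 → locker 1 (new)  [load 180/230]
  90 → locker 2 (new)  [load 90/230]
  90 → locker 2  [load 180/230]
  80 → locker 3 (new)  [load 80/230]
  80 → locker 3  [load 160/230]
  60 → locker 3  [load 220/230]
  50 → locker 1  [load 230/230]
  50 → locker 2  [load 230/230]
  50 → locker 4 (new)  [load 50/230]
  40 → locker 4  [load 90/230]
  20 → locker 4  [load 110/230]
  20 → locker 4  [load 130/230]
  20 → locker 4  [load 150/230]
  20 → locker 4  [load 170/230]
4 storage lockers opened.

4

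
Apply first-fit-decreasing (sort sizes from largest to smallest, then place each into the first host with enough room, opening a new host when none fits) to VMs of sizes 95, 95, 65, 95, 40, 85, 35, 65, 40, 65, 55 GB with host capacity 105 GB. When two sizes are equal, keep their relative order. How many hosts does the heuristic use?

Sorted descending: 95, 95, 95, 85, 65, 65, 65, 55, 40, 40, 35.
  95 → host 1 (new)  [load 95/105]
  95 → host 2 (new)  [load 95/105]
  95 → host 3 (new)  [load 95/105]
  85 → host 4 (new)  [load 85/105]
  65 → host 5 (new)  [load 65/105]
  65 → host 6 (new)  [load 65/105]
  65 → host 7 (new)  [load 65/105]
  55 → host 8 (new)  [load 55/105]
  40 → host 5  [load 105/105]
  40 → host 6  [load 105/105]
  35 → host 7  [load 100/105]
8 hosts opened.

8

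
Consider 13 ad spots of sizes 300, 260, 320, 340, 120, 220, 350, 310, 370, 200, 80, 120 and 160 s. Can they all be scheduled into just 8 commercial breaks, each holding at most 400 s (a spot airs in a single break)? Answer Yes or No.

Total = 3150 s; ⌈3150/400⌉ = 8.
The bound of 8 does not rule out 8, but exhaustive search shows no assignment into 8 commercial breaks of capacity 400 s exists — the minimum is 9.

No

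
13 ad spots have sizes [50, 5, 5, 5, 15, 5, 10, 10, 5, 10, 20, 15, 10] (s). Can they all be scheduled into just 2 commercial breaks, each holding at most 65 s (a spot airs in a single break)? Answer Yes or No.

Total = 165 s; ⌈165/65⌉ = 3.
At least 3 commercial breaks are required, but only 2 are allowed.

No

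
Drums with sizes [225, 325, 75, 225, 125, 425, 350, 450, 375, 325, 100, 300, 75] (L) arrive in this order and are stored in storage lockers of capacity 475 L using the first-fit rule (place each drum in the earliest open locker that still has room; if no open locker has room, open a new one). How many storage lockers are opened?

  225 → locker 1 (new)  [load 225/475]
  325 → locker 2 (new)  [load 325/475]
  75 → locker 1  [load 300/475]
  225 → locker 3 (new)  [load 225/475]
  125 → locker 1  [load 425/475]
  425 → locker 4 (new)  [load 425/475]
  350 → locker 5 (new)  [load 350/475]
  450 → locker 6 (new)  [load 450/475]
  375 → locker 7 (new)  [load 375/475]
  325 → locker 8 (new)  [load 325/475]
  100 → locker 2  [load 425/475]
  300 → locker 9 (new)  [load 300/475]
  75 → locker 3  [load 300/475]
9 storage lockers opened.

9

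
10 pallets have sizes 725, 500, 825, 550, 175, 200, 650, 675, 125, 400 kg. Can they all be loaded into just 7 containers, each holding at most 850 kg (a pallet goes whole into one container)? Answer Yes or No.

Yes

A valid assignment using 7 containers:
  container 1: 825 = 825
  container 2: 725 + 125 = 850
  container 3: 675 + 175 = 850
  container 4: 650 + 200 = 850
  container 5: 550 = 550
  container 6: 500 = 500
  container 7: 400 = 400
Every load is within 850 kg, so 7 containers suffice.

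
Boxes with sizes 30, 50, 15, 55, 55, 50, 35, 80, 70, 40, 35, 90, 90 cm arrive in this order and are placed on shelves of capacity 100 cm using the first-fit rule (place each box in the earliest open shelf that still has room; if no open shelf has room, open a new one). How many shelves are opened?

8

  30 → shelf 1 (new)  [load 30/100]
  50 → shelf 1  [load 80/100]
  15 → shelf 1  [load 95/100]
  55 → shelf 2 (new)  [load 55/100]
  55 → shelf 3 (new)  [load 55/100]
  50 → shelf 4 (new)  [load 50/100]
  35 → shelf 2  [load 90/100]
  80 → shelf 5 (new)  [load 80/100]
  70 → shelf 6 (new)  [load 70/100]
  40 → shelf 3  [load 95/100]
  35 → shelf 4  [load 85/100]
  90 → shelf 7 (new)  [load 90/100]
  90 → shelf 8 (new)  [load 90/100]
8 shelves opened.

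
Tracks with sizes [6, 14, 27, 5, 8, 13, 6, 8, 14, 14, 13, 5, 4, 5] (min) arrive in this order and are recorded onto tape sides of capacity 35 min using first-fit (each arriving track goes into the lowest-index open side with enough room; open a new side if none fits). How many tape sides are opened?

  6 → side 1 (new)  [load 6/35]
  14 → side 1  [load 20/35]
  27 → side 2 (new)  [load 27/35]
  5 → side 1  [load 25/35]
  8 → side 1  [load 33/35]
  13 → side 3 (new)  [load 13/35]
  6 → side 2  [load 33/35]
  8 → side 3  [load 21/35]
  14 → side 3  [load 35/35]
  14 → side 4 (new)  [load 14/35]
  13 → side 4  [load 27/35]
  5 → side 4  [load 32/35]
  4 → side 5 (new)  [load 4/35]
  5 → side 5  [load 9/35]
5 tape sides opened.

5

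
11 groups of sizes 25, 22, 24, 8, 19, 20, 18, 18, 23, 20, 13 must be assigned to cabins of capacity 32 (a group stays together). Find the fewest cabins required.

9

Total = 25 + 24 + 23 + 22 + 20 + 20 + 19 + 18 + 18 + 13 + 8 = 210.
Lower bound: ⌈210/32⌉ = 7 cabins.
Also, 9 groups each exceed 16, and no two of those can share a cabin, so at least 9 cabins are needed.
A packing using 9 cabins:
  cabin 1: 25 = 25
  cabin 2: 24 + 8 = 32
  cabin 3: 23 = 23
  cabin 4: 22 = 22
  cabin 5: 20 = 20
  cabin 6: 20 = 20
  cabin 7: 19 + 13 = 32
  cabin 8: 18 = 18
  cabin 9: 18 = 18
This matches the lower bound, so 9 is optimal.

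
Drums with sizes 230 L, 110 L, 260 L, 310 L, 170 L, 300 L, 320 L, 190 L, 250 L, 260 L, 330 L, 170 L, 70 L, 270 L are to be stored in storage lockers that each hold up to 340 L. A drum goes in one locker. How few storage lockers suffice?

11

Total = 330 + 320 + 310 + 300 + 270 + 260 + 260 + 250 + 230 + 190 + 170 + 170 + 110 + 70 = 3240 L.
Lower bound: ⌈3240/340⌉ = 10 storage lockers.
A packing using 11 storage lockers:
  locker 1: 330 = 330
  locker 2: 320 = 320
  locker 3: 310 = 310
  locker 4: 300 = 300
  locker 5: 270 + 70 = 340
  locker 6: 260 = 260
  locker 7: 260 = 260
  locker 8: 250 = 250
  locker 9: 230 + 110 = 340
  locker 10: 190 = 190
  locker 11: 170 + 170 = 340
No arrangement into 10 storage lockers stays within capacity, so 11 is optimal.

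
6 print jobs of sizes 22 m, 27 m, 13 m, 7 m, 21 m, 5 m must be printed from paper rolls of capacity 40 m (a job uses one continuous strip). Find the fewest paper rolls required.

Total = 27 + 22 + 21 + 13 + 7 + 5 = 95 m.
Lower bound: ⌈95/40⌉ = 3 paper rolls.
A packing using 3 paper rolls:
  roll 1: 27 + 13 = 40
  roll 2: 22 + 7 + 5 = 34
  roll 3: 21 = 21
This matches the lower bound, so 3 is optimal.

3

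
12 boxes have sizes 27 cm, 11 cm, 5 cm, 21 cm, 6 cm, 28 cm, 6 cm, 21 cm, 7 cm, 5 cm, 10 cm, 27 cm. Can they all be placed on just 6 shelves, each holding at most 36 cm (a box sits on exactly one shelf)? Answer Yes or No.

Yes

A valid assignment using 6 shelves:
  shelf 1: 28 + 7 = 35
  shelf 2: 27 + 6 = 33
  shelf 3: 27 + 6 = 33
  shelf 4: 21 + 11 = 32
  shelf 5: 21 + 10 + 5 = 36
  shelf 6: 5 = 5
Every load is within 36 cm, so 6 shelves suffice.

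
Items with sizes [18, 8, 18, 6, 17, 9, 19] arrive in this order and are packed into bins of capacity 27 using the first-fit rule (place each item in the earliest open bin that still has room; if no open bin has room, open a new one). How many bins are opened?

4

  18 → bin 1 (new)  [load 18/27]
  8 → bin 1  [load 26/27]
  18 → bin 2 (new)  [load 18/27]
  6 → bin 2  [load 24/27]
  17 → bin 3 (new)  [load 17/27]
  9 → bin 3  [load 26/27]
  19 → bin 4 (new)  [load 19/27]
4 bins opened.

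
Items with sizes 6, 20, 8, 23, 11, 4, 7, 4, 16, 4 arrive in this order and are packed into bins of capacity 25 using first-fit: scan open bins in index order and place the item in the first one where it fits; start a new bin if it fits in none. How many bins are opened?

  6 → bin 1 (new)  [load 6/25]
  20 → bin 2 (new)  [load 20/25]
  8 → bin 1  [load 14/25]
  23 → bin 3 (new)  [load 23/25]
  11 → bin 1  [load 25/25]
  4 → bin 2  [load 24/25]
  7 → bin 4 (new)  [load 7/25]
  4 → bin 4  [load 11/25]
  16 → bin 5 (new)  [load 16/25]
  4 → bin 4  [load 15/25]
5 bins opened.

5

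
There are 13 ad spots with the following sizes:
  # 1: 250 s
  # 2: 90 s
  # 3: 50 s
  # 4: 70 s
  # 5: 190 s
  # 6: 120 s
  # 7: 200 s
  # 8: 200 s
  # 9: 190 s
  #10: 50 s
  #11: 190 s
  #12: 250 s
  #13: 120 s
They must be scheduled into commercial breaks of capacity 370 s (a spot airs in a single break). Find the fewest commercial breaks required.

7

Total = 250 + 250 + 200 + 200 + 190 + 190 + 190 + 120 + 120 + 90 + 70 + 50 + 50 = 1970 s.
Lower bound: ⌈1970/370⌉ = 6 commercial breaks.
Also, 7 ad spots each exceed 185 s, and no two of those can share a break, so at least 7 commercial breaks are needed.
A packing using 7 commercial breaks:
  break 1: 250 + 120 = 370
  break 2: 250 + 120 = 370
  break 3: 200 + 90 + 70 = 360
  break 4: 200 + 50 + 50 = 300
  break 5: 190 = 190
  break 6: 190 = 190
  break 7: 190 = 190
This matches the lower bound, so 7 is optimal.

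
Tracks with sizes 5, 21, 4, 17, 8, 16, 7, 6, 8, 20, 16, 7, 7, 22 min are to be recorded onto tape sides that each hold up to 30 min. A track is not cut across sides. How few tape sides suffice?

6

Total = 22 + 21 + 20 + 17 + 16 + 16 + 8 + 8 + 7 + 7 + 7 + 6 + 5 + 4 = 164 min.
Lower bound: ⌈164/30⌉ = 6 tape sides.
A packing using 6 tape sides:
  side 1: 22 + 8 = 30
  side 2: 21 + 8 = 29
  side 3: 20 + 7 = 27
  side 4: 17 + 7 + 6 = 30
  side 5: 16 + 7 + 5 = 28
  side 6: 16 + 4 = 20
This matches the lower bound, so 6 is optimal.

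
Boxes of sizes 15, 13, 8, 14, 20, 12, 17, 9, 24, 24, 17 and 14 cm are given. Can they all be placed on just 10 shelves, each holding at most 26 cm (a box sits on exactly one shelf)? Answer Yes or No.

Yes

A valid assignment using 9 shelves:
  shelf 1: 24 = 24
  shelf 2: 24 = 24
  shelf 3: 20 = 20
  shelf 4: 17 + 9 = 26
  shelf 5: 17 + 8 = 25
  shelf 6: 15 = 15
  shelf 7: 14 + 12 = 26
  shelf 8: 14 = 14
  shelf 9: 13 = 13
That uses only 9 ≤ 10, so 10 shelves are enough.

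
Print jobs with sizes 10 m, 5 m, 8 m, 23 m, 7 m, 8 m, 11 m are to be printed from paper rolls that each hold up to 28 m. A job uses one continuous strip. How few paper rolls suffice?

3

Total = 23 + 11 + 10 + 8 + 8 + 7 + 5 = 72 m.
Lower bound: ⌈72/28⌉ = 3 paper rolls.
A packing using 3 paper rolls:
  roll 1: 23 + 5 = 28
  roll 2: 11 + 10 + 7 = 28
  roll 3: 8 + 8 = 16
This matches the lower bound, so 3 is optimal.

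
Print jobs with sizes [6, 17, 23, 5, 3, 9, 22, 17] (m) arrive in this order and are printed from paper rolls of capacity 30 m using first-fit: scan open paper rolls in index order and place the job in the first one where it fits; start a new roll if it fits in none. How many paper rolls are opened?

  6 → roll 1 (new)  [load 6/30]
  17 → roll 1  [load 23/30]
  23 → roll 2 (new)  [load 23/30]
  5 → roll 1  [load 28/30]
  3 → roll 2  [load 26/30]
  9 → roll 3 (new)  [load 9/30]
  22 → roll 4 (new)  [load 22/30]
  17 → roll 3  [load 26/30]
4 paper rolls opened.

4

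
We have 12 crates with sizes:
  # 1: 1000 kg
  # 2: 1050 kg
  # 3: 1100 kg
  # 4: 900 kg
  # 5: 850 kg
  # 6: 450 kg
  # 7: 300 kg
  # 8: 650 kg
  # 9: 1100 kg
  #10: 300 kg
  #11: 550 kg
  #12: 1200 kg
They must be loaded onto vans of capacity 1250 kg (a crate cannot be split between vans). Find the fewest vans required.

9

Total = 1200 + 1100 + 1100 + 1050 + 1000 + 900 + 850 + 650 + 550 + 450 + 300 + 300 = 9450 kg.
Lower bound: ⌈9450/1250⌉ = 8 vans.
A packing using 9 vans:
  van 1: 1200 = 1200
  van 2: 1100 = 1100
  van 3: 1100 = 1100
  van 4: 1050 = 1050
  van 5: 1000 = 1000
  van 6: 900 + 300 = 1200
  van 7: 850 + 300 = 1150
  van 8: 650 + 550 = 1200
  van 9: 450 = 450
No arrangement into 8 vans stays within capacity, so 9 is optimal.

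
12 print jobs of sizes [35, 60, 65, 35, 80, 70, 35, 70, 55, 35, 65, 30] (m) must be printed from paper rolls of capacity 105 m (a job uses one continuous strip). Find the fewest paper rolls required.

Total = 80 + 70 + 70 + 65 + 65 + 60 + 55 + 35 + 35 + 35 + 35 + 30 = 635 m.
Lower bound: ⌈635/105⌉ = 7 paper rolls.
A packing using 7 paper rolls:
  roll 1: 80 = 80
  roll 2: 70 + 35 = 105
  roll 3: 70 + 35 = 105
  roll 4: 65 + 35 = 100
  roll 5: 65 + 35 = 100
  roll 6: 60 + 30 = 90
  roll 7: 55 = 55
This matches the lower bound, so 7 is optimal.

7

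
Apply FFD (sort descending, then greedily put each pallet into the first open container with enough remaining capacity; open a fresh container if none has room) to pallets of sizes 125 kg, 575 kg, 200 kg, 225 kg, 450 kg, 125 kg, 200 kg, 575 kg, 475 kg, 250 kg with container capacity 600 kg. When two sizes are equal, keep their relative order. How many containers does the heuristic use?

6

Sorted descending: 575, 575, 475, 450, 250, 225, 200, 200, 125, 125.
  575 → container 1 (new)  [load 575/600]
  575 → container 2 (new)  [load 575/600]
  475 → container 3 (new)  [load 475/600]
  450 → container 4 (new)  [load 450/600]
  250 → container 5 (new)  [load 250/600]
  225 → container 5  [load 475/600]
  200 → container 6 (new)  [load 200/600]
  200 → container 6  [load 400/600]
  125 → container 3  [load 600/600]
  125 → container 4  [load 575/600]
6 containers opened.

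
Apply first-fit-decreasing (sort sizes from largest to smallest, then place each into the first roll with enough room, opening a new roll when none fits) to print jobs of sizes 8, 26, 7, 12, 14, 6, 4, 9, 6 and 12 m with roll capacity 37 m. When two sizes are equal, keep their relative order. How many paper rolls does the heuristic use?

Sorted descending: 26, 14, 12, 12, 9, 8, 7, 6, 6, 4.
  26 → roll 1 (new)  [load 26/37]
  14 → roll 2 (new)  [load 14/37]
  12 → roll 2  [load 26/37]
  12 → roll 3 (new)  [load 12/37]
  9 → roll 1  [load 35/37]
  8 → roll 2  [load 34/37]
  7 → roll 3  [load 19/37]
  6 → roll 3  [load 25/37]
  6 → roll 3  [load 31/37]
  4 → roll 3  [load 35/37]
3 paper rolls opened.

3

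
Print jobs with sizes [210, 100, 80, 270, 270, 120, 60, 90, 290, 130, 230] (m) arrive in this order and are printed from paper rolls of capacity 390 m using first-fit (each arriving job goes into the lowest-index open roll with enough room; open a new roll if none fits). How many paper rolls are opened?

5

  210 → roll 1 (new)  [load 210/390]
  100 → roll 1  [load 310/390]
  80 → roll 1  [load 390/390]
  270 → roll 2 (new)  [load 270/390]
  270 → roll 3 (new)  [load 270/390]
  120 → roll 2  [load 390/390]
  60 → roll 3  [load 330/390]
  90 → roll 4 (new)  [load 90/390]
  290 → roll 4  [load 380/390]
  130 → roll 5 (new)  [load 130/390]
  230 → roll 5  [load 360/390]
5 paper rolls opened.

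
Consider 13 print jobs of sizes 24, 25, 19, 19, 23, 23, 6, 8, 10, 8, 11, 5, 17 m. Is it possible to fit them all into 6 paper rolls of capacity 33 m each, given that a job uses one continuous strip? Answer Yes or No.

No

Total = 198 m; ⌈198/33⌉ = 6.
7 print jobs each exceed half the capacity and cannot share a roll, forcing at least 7 paper rolls.
At least 7 paper rolls are required, but only 6 are allowed.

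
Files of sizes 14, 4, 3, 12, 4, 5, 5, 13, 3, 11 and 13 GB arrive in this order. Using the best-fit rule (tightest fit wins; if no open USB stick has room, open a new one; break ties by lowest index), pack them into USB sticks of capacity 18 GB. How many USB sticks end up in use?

6

  14 → USB stick 1 (new)  [load 14/18]
  4 → USB stick 1  [load 18/18]
  3 → USB stick 2 (new)  [load 3/18]
  12 → USB stick 2  [load 15/18]
  4 → USB stick 3 (new)  [load 4/18]
  5 → USB stick 3  [load 9/18]
  5 → USB stick 3  [load 14/18]
  13 → USB stick 4 (new)  [load 13/18]
  3 → USB stick 2  [load 18/18]
  11 → USB stick 5 (new)  [load 11/18]
  13 → USB stick 6 (new)  [load 13/18]
6 USB sticks opened.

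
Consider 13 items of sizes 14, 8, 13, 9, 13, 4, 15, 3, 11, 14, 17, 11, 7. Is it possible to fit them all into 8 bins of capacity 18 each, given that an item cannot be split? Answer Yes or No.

No

Total = 139; ⌈139/18⌉ = 8.
The bound of 8 does not rule out 8, but exhaustive search shows no assignment into 8 bins of capacity 18 exists — the minimum is 9.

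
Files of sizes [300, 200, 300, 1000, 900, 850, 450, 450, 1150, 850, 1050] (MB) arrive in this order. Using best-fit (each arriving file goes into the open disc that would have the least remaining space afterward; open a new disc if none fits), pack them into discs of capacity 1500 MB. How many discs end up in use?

7

  300 → disc 1 (new)  [load 300/1500]
  200 → disc 1  [load 500/1500]
  300 → disc 1  [load 800/1500]
  1000 → disc 2 (new)  [load 1000/1500]
  900 → disc 3 (new)  [load 900/1500]
  850 → disc 4 (new)  [load 850/1500]
  450 → disc 2  [load 1450/1500]
  450 → disc 3  [load 1350/1500]
  1150 → disc 5 (new)  [load 1150/1500]
  850 → disc 6 (new)  [load 850/1500]
  1050 → disc 7 (new)  [load 1050/1500]
7 discs opened.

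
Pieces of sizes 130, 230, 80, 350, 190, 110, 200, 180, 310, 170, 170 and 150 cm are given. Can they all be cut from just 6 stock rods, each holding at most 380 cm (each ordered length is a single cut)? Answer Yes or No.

No

Total = 2270 cm; ⌈2270/380⌉ = 6.
The bound of 6 does not rule out 6, but exhaustive search shows no assignment into 6 stock rods of capacity 380 cm exists — the minimum is 7.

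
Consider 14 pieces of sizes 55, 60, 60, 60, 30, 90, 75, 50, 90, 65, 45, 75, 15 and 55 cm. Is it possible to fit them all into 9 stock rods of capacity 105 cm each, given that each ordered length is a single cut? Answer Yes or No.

Total = 825 cm; ⌈825/105⌉ = 8.
10 pieces each exceed half the capacity and cannot share a stock rod, forcing at least 10 stock rods.
At least 10 stock rods are required, but only 9 are allowed.

No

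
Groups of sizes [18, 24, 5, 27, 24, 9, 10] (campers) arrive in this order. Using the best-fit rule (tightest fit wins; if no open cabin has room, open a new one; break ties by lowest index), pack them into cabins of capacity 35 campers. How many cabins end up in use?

  18 → cabin 1 (new)  [load 18/35]
  24 → cabin 2 (new)  [load 24/35]
  5 → cabin 2  [load 29/35]
  27 → cabin 3 (new)  [load 27/35]
  24 → cabin 4 (new)  [load 24/35]
  9 → cabin 4  [load 33/35]
  10 → cabin 1  [load 28/35]
4 cabins opened.

4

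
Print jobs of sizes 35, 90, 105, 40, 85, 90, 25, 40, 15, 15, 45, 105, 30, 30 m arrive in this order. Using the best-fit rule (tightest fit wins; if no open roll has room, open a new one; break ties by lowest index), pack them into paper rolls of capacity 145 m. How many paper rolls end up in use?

  35 → roll 1 (new)  [load 35/145]
  90 → roll 1  [load 125/145]
  105 → roll 2 (new)  [load 105/145]
  40 → roll 2  [load 145/145]
  85 → roll 3 (new)  [load 85/145]
  90 → roll 4 (new)  [load 90/145]
  25 → roll 4  [load 115/145]
  40 → roll 3  [load 125/145]
  15 → roll 1  [load 140/145]
  15 → roll 3  [load 140/145]
  45 → roll 5 (new)  [load 45/145]
  105 → roll 6 (new)  [load 105/145]
  30 → roll 4  [load 145/145]
  30 → roll 6  [load 135/145]
6 paper rolls opened.

6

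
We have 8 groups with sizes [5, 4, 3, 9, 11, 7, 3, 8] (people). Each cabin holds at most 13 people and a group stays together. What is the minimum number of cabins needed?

Total = 11 + 9 + 8 + 7 + 5 + 4 + 3 + 3 = 50 people.
Lower bound: ⌈50/13⌉ = 4 cabins.
A packing using 4 cabins:
  cabin 1: 11 = 11
  cabin 2: 9 + 4 = 13
  cabin 3: 8 + 5 = 13
  cabin 4: 7 + 3 + 3 = 13
This matches the lower bound, so 4 is optimal.

4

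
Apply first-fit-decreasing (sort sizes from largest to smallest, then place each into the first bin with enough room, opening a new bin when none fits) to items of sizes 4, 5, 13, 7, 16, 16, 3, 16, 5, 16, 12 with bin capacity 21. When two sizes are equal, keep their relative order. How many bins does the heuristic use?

Sorted descending: 16, 16, 16, 16, 13, 12, 7, 5, 5, 4, 3.
  16 → bin 1 (new)  [load 16/21]
  16 → bin 2 (new)  [load 16/21]
  16 → bin 3 (new)  [load 16/21]
  16 → bin 4 (new)  [load 16/21]
  13 → bin 5 (new)  [load 13/21]
  12 → bin 6 (new)  [load 12/21]
  7 → bin 5  [load 20/21]
  5 → bin 1  [load 21/21]
  5 → bin 2  [load 21/21]
  4 → bin 3  [load 20/21]
  3 → bin 4  [load 19/21]
6 bins opened.

6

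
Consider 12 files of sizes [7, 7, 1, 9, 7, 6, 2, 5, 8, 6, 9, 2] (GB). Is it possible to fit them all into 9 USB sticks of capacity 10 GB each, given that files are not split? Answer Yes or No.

Yes

A valid assignment using 9 USB sticks:
  USB stick 1: 9 + 1 = 10
  USB stick 2: 9 = 9
  USB stick 3: 8 + 2 = 10
  USB stick 4: 7 + 2 = 9
  USB stick 5: 7 = 7
  USB stick 6: 7 = 7
  USB stick 7: 6 = 6
  USB stick 8: 6 = 6
  USB stick 9: 5 = 5
Every load is within 10 GB, so 9 USB sticks suffice.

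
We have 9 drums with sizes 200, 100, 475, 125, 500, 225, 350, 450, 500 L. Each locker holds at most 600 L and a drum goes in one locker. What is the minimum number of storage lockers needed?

6

Total = 500 + 500 + 475 + 450 + 350 + 225 + 200 + 125 + 100 = 2925 L.
Lower bound: ⌈2925/600⌉ = 5 storage lockers.
A packing using 6 storage lockers:
  locker 1: 500 + 100 = 600
  locker 2: 500 = 500
  locker 3: 475 + 125 = 600
  locker 4: 450 = 450
  locker 5: 350 + 225 = 575
  locker 6: 200 = 200
No arrangement into 5 storage lockers stays within capacity, so 6 is optimal.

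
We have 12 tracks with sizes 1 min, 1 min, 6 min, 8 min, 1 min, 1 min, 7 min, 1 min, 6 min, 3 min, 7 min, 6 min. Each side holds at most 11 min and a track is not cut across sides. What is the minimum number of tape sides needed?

Total = 8 + 7 + 7 + 6 + 6 + 6 + 3 + 1 + 1 + 1 + 1 + 1 = 48 min.
Lower bound: ⌈48/11⌉ = 5 tape sides.
Also, 6 tracks each exceed 11/2 min, and no two of those can share a side, so at least 6 tape sides are needed.
A packing using 6 tape sides:
  side 1: 8 + 3 = 11
  side 2: 7 + 1 + 1 + 1 + 1 = 11
  side 3: 7 + 1 = 8
  side 4: 6 = 6
  side 5: 6 = 6
  side 6: 6 = 6
This matches the lower bound, so 6 is optimal.

6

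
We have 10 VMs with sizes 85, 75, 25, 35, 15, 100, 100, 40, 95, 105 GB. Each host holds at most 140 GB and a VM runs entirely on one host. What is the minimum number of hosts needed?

Total = 105 + 100 + 100 + 95 + 85 + 75 + 40 + 35 + 25 + 15 = 675 GB.
Lower bound: ⌈675/140⌉ = 5 hosts.
Also, 6 VMs each exceed 70 GB, and no two of those can share a host, so at least 6 hosts are needed.
A packing using 6 hosts:
  host 1: 105 + 35 = 140
  host 2: 100 + 40 = 140
  host 3: 100 + 25 + 15 = 140
  host 4: 95 = 95
  host 5: 85 = 85
  host 6: 75 = 75
This matches the lower bound, so 6 is optimal.

6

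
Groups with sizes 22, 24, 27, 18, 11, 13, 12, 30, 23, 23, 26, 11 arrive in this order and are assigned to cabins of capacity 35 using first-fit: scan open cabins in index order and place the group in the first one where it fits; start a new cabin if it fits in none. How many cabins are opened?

8

  22 → cabin 1 (new)  [load 22/35]
  24 → cabin 2 (new)  [load 24/35]
  27 → cabin 3 (new)  [load 27/35]
  18 → cabin 4 (new)  [load 18/35]
  11 → cabin 1  [load 33/35]
  13 → cabin 4  [load 31/35]
  12 → cabin 5 (new)  [load 12/35]
  30 → cabin 6 (new)  [load 30/35]
  23 → cabin 5  [load 35/35]
  23 → cabin 7 (new)  [load 23/35]
  26 → cabin 8 (new)  [load 26/35]
  11 → cabin 2  [load 35/35]
8 cabins opened.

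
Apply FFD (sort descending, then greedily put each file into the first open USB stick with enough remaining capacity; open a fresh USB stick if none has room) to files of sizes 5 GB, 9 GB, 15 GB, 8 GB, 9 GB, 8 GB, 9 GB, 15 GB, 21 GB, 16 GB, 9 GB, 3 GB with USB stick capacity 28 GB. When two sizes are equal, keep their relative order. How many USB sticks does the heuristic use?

5

Sorted descending: 21, 16, 15, 15, 9, 9, 9, 9, 8, 8, 5, 3.
  21 → USB stick 1 (new)  [load 21/28]
  16 → USB stick 2 (new)  [load 16/28]
  15 → USB stick 3 (new)  [load 15/28]
  15 → USB stick 4 (new)  [load 15/28]
  9 → USB stick 2  [load 25/28]
  9 → USB stick 3  [load 24/28]
  9 → USB stick 4  [load 24/28]
  9 → USB stick 5 (new)  [load 9/28]
  8 → USB stick 5  [load 17/28]
  8 → USB stick 5  [load 25/28]
  5 → USB stick 1  [load 26/28]
  3 → USB stick 2  [load 28/28]
5 USB sticks opened.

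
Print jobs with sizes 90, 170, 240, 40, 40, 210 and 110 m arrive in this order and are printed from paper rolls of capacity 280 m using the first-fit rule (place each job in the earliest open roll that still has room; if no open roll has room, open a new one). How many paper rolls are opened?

  90 → roll 1 (new)  [load 90/280]
  170 → roll 1  [load 260/280]
  240 → roll 2 (new)  [load 240/280]
  40 → roll 2  [load 280/280]
  40 → roll 3 (new)  [load 40/280]
  210 → roll 3  [load 250/280]
  110 → roll 4 (new)  [load 110/280]
4 paper rolls opened.

4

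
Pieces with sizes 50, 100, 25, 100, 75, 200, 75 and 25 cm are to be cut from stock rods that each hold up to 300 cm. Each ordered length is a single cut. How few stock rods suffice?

3

Total = 200 + 100 + 100 + 75 + 75 + 50 + 25 + 25 = 650 cm.
Lower bound: ⌈650/300⌉ = 3 stock rods.
A packing using 3 stock rods:
  stock rod 1: 200 + 100 = 300
  stock rod 2: 100 + 75 + 75 + 50 = 300
  stock rod 3: 25 + 25 = 50
This matches the lower bound, so 3 is optimal.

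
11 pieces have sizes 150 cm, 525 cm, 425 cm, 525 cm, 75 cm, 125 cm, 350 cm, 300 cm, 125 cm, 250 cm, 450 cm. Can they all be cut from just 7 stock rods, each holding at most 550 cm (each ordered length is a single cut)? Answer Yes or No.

Yes

A valid assignment using 7 stock rods:
  stock rod 1: 525 = 525
  stock rod 2: 525 = 525
  stock rod 3: 450 + 75 = 525
  stock rod 4: 425 + 125 = 550
  stock rod 5: 350 + 150 = 500
  stock rod 6: 300 + 250 = 550
  stock rod 7: 125 = 125
Every load is within 550 cm, so 7 stock rods suffice.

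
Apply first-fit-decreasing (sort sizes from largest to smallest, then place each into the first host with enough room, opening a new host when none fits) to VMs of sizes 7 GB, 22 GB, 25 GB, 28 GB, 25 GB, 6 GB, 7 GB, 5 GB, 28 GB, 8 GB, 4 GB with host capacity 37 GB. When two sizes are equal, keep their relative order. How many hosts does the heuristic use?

5

Sorted descending: 28, 28, 25, 25, 22, 8, 7, 7, 6, 5, 4.
  28 → host 1 (new)  [load 28/37]
  28 → host 2 (new)  [load 28/37]
  25 → host 3 (new)  [load 25/37]
  25 → host 4 (new)  [load 25/37]
  22 → host 5 (new)  [load 22/37]
  8 → host 1  [load 36/37]
  7 → host 2  [load 35/37]
  7 → host 3  [load 32/37]
  6 → host 4  [load 31/37]
  5 → host 3  [load 37/37]
  4 → host 4  [load 35/37]
5 hosts opened.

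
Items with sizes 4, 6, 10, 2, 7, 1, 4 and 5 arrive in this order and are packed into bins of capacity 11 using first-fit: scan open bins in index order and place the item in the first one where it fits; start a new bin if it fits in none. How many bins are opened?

  4 → bin 1 (new)  [load 4/11]
  6 → bin 1  [load 10/11]
  10 → bin 2 (new)  [load 10/11]
  2 → bin 3 (new)  [load 2/11]
  7 → bin 3  [load 9/11]
  1 → bin 1  [load 11/11]
  4 → bin 4 (new)  [load 4/11]
  5 → bin 4  [load 9/11]
4 bins opened.

4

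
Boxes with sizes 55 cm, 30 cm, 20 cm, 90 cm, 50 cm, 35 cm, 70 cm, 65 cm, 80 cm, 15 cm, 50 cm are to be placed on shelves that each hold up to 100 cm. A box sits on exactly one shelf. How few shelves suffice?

Total = 90 + 80 + 70 + 65 + 55 + 50 + 50 + 35 + 30 + 20 + 15 = 560 cm.
Lower bound: ⌈560/100⌉ = 6 shelves.
A packing using 6 shelves:
  shelf 1: 90 = 90
  shelf 2: 80 + 20 = 100
  shelf 3: 70 + 30 = 100
  shelf 4: 65 + 35 = 100
  shelf 5: 55 + 15 = 70
  shelf 6: 50 + 50 = 100
This matches the lower bound, so 6 is optimal.

6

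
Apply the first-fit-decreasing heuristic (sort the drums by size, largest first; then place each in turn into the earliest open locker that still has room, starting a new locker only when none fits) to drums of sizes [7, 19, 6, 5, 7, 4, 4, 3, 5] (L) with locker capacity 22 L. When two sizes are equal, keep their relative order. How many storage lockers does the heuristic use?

Sorted descending: 19, 7, 7, 6, 5, 5, 4, 4, 3.
  19 → locker 1 (new)  [load 19/22]
  7 → locker 2 (new)  [load 7/22]
  7 → locker 2  [load 14/22]
  6 → locker 2  [load 20/22]
  5 → locker 3 (new)  [load 5/22]
  5 → locker 3  [load 10/22]
  4 → locker 3  [load 14/22]
  4 → locker 3  [load 18/22]
  3 → locker 1  [load 22/22]
3 storage lockers opened.

3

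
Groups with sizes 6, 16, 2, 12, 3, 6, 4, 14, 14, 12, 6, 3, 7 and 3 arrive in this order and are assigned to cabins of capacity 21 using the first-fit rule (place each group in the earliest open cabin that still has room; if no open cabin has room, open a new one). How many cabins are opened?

  6 → cabin 1 (new)  [load 6/21]
  16 → cabin 2 (new)  [load 16/21]
  2 → cabin 1  [load 8/21]
  12 → cabin 1  [load 20/21]
  3 → cabin 2  [load 19/21]
  6 → cabin 3 (new)  [load 6/21]
  4 → cabin 3  [load 10/21]
  14 → cabin 4 (new)  [load 14/21]
  14 → cabin 5 (new)  [load 14/21]
  12 → cabin 6 (new)  [load 12/21]
  6 → cabin 3  [load 16/21]
  3 → cabin 3  [load 19/21]
  7 → cabin 4  [load 21/21]
  3 → cabin 5  [load 17/21]
6 cabins opened.

6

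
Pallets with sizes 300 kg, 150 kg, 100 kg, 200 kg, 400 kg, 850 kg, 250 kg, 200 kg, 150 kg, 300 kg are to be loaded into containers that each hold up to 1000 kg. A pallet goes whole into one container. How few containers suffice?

3

Total = 850 + 400 + 300 + 300 + 250 + 200 + 200 + 150 + 150 + 100 = 2900 kg.
Lower bound: ⌈2900/1000⌉ = 3 containers.
A packing using 3 containers:
  container 1: 850 + 150 = 1000
  container 2: 400 + 300 + 300 = 1000
  container 3: 250 + 200 + 200 + 150 + 100 = 900
This matches the lower bound, so 3 is optimal.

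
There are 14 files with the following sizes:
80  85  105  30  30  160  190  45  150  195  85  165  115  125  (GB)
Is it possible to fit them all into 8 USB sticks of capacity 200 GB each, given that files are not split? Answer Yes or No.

No

Total = 1560 GB; ⌈1560/200⌉ = 8.
The bound of 8 does not rule out 8, but exhaustive search shows no assignment into 8 USB sticks of capacity 200 GB exists — the minimum is 9.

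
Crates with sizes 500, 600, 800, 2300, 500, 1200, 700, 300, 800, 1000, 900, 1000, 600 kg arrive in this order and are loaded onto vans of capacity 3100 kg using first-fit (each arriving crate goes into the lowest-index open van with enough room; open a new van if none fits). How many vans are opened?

  500 → van 1 (new)  [load 500/3100]
  600 → van 1  [load 1100/3100]
  800 → van 1  [load 1900/3100]
  2300 → van 2 (new)  [load 2300/3100]
  500 → van 1  [load 2400/3100]
  1200 → van 3 (new)  [load 1200/3100]
  700 → van 1  [load 3100/3100]
  300 → van 2  [load 2600/3100]
  800 → van 3  [load 2000/3100]
  1000 → van 3  [load 3000/3100]
  900 → van 4 (new)  [load 900/3100]
  1000 → van 4  [load 1900/3100]
  600 → van 4  [load 2500/3100]
4 vans opened.

4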